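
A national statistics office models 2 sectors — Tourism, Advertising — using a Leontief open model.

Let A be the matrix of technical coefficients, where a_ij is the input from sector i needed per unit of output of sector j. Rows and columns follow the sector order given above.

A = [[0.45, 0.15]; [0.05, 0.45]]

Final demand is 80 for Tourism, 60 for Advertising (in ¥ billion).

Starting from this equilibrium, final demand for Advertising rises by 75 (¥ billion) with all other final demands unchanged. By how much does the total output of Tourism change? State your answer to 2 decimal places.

Δx_T = 38.14

I − A =
  [   0.55    -0.15]
  [  -0.05     0.55]
det(I−A) = (0.55)(0.55) − (-0.15)(-0.05) = 0.2950
adj(I−A) = [[0.55, 0.15], [0.05, 0.55]]
(I − A)⁻¹ = adj(I−A) / det(I−A) ≈
  [   1.8644     0.5085]
  [   0.1695     1.8644]
Δx = (I − A)⁻¹ Δd with Δd having +75 in the Advertising component and 0 elsewhere.
So Δx_T = L_TA · (+75), where L_TA = adj(I−A)_TA / det(I−A) = 0.15 / 0.2950.
Δx_T = 0.15 × (+75) / 0.2950 = 11.25 / 0.2950 ≈ 38.14.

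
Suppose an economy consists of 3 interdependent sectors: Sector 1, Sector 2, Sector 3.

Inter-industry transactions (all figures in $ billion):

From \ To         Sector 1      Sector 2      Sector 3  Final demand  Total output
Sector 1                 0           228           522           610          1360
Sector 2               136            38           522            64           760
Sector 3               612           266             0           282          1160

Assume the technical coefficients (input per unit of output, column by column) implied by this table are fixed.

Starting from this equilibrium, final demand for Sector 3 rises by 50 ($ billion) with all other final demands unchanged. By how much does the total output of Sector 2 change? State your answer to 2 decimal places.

Δx_2 = 50.14

Technical coefficients a_ij = z_ij / X_j:
  a_11 = 0/1360 = 0.00, a_21 = 136/1360 = 0.10, a_31 = 612/1360 = 0.45
  a_12 = 228/760 = 0.30, a_22 = 38/760 = 0.05, a_32 = 266/760 = 0.35
  a_13 = 522/1160 = 0.45, a_23 = 522/1160 = 0.45, a_33 = 0/1160 = 0.00
I − A =
  [   1.00    -0.30    -0.45]
  [  -0.10     0.95    -0.45]
  [  -0.45    -0.35     1.00]
Cofactors of I−A, C_ij = (−1)^(i+j)·(minor ij) (rows/columns in the sector order above):
  C_11 = (0.95)(1.00) − (-0.45)(-0.35) = 0.7925
  C_12 = −[(-0.10)(1.00) − (-0.45)(-0.45)] = 0.3025
  C_13 = (-0.10)(-0.35) − (0.95)(-0.45) = 0.4625
  C_21 = −[(-0.30)(1.00) − (-0.45)(-0.35)] = 0.4575
  C_22 = (1.00)(1.00) − (-0.45)(-0.45) = 0.7975
  C_23 = −[(1.00)(-0.35) − (-0.30)(-0.45)] = 0.4850
  C_31 = (-0.30)(-0.45) − (-0.45)(0.95) = 0.5625
  C_32 = −[(1.00)(-0.45) − (-0.45)(-0.10)] = 0.4950
  C_33 = (1.00)(0.95) − (-0.30)(-0.10) = 0.9200
det(I−A) = Σ_j (I−A)_1j·C_1j = (1.00)(0.7925) + (-0.30)(0.3025) + (-0.45)(0.4625) = 0.493625
adj(I−A) = Cᵀ =
  [ 0.7925   0.4575   0.5625]
  [ 0.3025   0.7975   0.4950]
  [ 0.4625   0.4850   0.9200]
(I − A)⁻¹ = adj(I−A) / det(I−A) ≈
  [   1.6055     0.9268     1.1395]
  [   0.6128     1.6156     1.0028]
  [   0.9369     0.9825     1.8638]
Δx = (I − A)⁻¹ Δd with Δd having +50 in the Sector 3 component and 0 elsewhere.
So Δx_2 = L_23 · (+50), where L_23 = adj(I−A)_23 / det(I−A) = 0.4950 / 0.493625.
Δx_2 = 0.4950 × (+50) / 0.493625 = 24.75 / 0.493625 ≈ 50.14.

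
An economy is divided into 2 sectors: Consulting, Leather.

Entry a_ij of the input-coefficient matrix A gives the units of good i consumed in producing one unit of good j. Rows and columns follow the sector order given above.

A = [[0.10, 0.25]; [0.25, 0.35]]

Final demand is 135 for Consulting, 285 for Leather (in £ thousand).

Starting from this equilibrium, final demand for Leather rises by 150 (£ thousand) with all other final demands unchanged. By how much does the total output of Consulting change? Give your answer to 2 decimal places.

Δx_C = 71.77

I − A =
  [   0.90    -0.25]
  [  -0.25     0.65]
det(I−A) = (0.90)(0.65) − (-0.25)(-0.25) = 0.5225
adj(I−A) = [[0.65, 0.25], [0.25, 0.90]]
(I − A)⁻¹ = adj(I−A) / det(I−A) ≈
  [   1.2440     0.4785]
  [   0.4785     1.7225]
Δx = (I − A)⁻¹ Δd with Δd having +150 in the Leather component and 0 elsewhere.
So Δx_C = L_CL · (+150), where L_CL = adj(I−A)_CL / det(I−A) = 0.25 / 0.5225.
Δx_C = 0.25 × (+150) / 0.5225 = 37.50 / 0.5225 ≈ 71.77.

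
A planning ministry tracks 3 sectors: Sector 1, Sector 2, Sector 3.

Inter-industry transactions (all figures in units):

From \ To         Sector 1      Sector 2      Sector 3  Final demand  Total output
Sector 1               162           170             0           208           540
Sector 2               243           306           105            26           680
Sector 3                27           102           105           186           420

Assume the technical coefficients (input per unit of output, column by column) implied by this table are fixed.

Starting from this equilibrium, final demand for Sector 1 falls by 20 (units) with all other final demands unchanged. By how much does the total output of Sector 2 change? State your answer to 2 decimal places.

Δx_2 = -40.00

Technical coefficients a_ij = z_ij / X_j:
  a_11 = 162/540 = 0.30, a_21 = 243/540 = 0.45, a_31 = 27/540 = 0.05
  a_12 = 170/680 = 0.25, a_22 = 306/680 = 0.45, a_32 = 102/680 = 0.15
  a_13 = 0/420 = 0.00, a_23 = 105/420 = 0.25, a_33 = 105/420 = 0.25
I − A =
  [   0.70    -0.25     0.00]
  [  -0.45     0.55    -0.25]
  [  -0.05    -0.15     0.75]
Cofactors of I−A, C_ij = (−1)^(i+j)·(minor ij) (rows/columns in the sector order above):
  C_11 = (0.55)(0.75) − (-0.25)(-0.15) = 0.3750
  C_12 = −[(-0.45)(0.75) − (-0.25)(-0.05)] = 0.3500
  C_13 = (-0.45)(-0.15) − (0.55)(-0.05) = 0.0950
  C_21 = −[(-0.25)(0.75) − (0.00)(-0.15)] = 0.1875
  C_22 = (0.70)(0.75) − (0.00)(-0.05) = 0.5250
  C_23 = −[(0.70)(-0.15) − (-0.25)(-0.05)] = 0.1175
  C_31 = (-0.25)(-0.25) − (0.00)(0.55) = 0.0625
  C_32 = −[(0.70)(-0.25) − (0.00)(-0.45)] = 0.1750
  C_33 = (0.70)(0.55) − (-0.25)(-0.45) = 0.2725
det(I−A) = Σ_j (I−A)_1j·C_1j = (0.70)(0.3750) + (-0.25)(0.3500) + (0.00)(0.0950) = 0.1750
adj(I−A) = Cᵀ =
  [ 0.3750   0.1875   0.0625]
  [ 0.3500   0.5250   0.1750]
  [ 0.0950   0.1175   0.2725]
(I − A)⁻¹ = adj(I−A) / det(I−A) ≈
  [   2.1429     1.0714     0.3571]
  [   2.0000     3.0000     1.0000]
  [   0.5429     0.6714     1.5571]
Δx = (I − A)⁻¹ Δd with Δd having -20 in the Sector 1 component and 0 elsewhere.
So Δx_2 = L_21 · (-20), where L_21 = adj(I−A)_21 / det(I−A) = 0.3500 / 0.1750.
Δx_2 = 0.3500 × (-20) / 0.1750 = -7.00 / 0.1750 = -40.00.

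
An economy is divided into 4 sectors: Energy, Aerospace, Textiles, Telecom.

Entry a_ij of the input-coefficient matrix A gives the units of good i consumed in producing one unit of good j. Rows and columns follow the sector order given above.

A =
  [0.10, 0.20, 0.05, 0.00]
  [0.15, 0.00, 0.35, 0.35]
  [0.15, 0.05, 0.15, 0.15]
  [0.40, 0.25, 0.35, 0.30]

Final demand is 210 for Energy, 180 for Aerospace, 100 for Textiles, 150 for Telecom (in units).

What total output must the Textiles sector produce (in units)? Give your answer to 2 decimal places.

x_3 = 386.03

I − A =
  [   0.90    -0.20    -0.05     0.00]
  [  -0.15     1.00    -0.35    -0.35]
  [  -0.15    -0.05     0.85    -0.15]
  [  -0.40    -0.25    -0.35     0.70]
Compute the cofactors C_ij = (−1)^(i+j)·(3×3 minor ij) of I−A; the adjugate is their transpose:
adj(I−A) = Cᵀ =
  [ 0.436625   0.112125   0.104125   0.078375]
  [ 0.276500   0.480000   0.343000   0.313500]
  [ 0.169750   0.098250   0.502250   0.156750]
  [ 0.433125   0.284625   0.433125   0.705375]
det(I−A) = Σ_j (I−A)_1j·C_1j = (0.90)(0.436625) + (-0.20)(0.276500) + (-0.05)(0.169750) + (0.00)(0.433125) = 0.329175
(I − A)⁻¹ = adj(I−A) / det(I−A) ≈
  [   1.3264     0.3406     0.3163     0.2381]
  [   0.8400     1.4582     1.0420     0.9524]
  [   0.5157     0.2985     1.5258     0.4762]
  [   1.3158     0.8647     1.3158     2.1429]
x = (I − A)⁻¹ d = adj(I−A)·d / det(I−A), with det(I−A) = 0.329175:
  x_1 = (0.436625·210 + 0.112125·180 + 0.104125·100 + 0.078375·150) / 0.329175 = 134.0425 / 0.329175 ≈ 407.21
  x_2 = (0.276500·210 + 0.480000·180 + 0.343000·100 + 0.313500·150) / 0.329175 = 225.79 / 0.329175 ≈ 685.93
  x_3 = (0.169750·210 + 0.098250·180 + 0.502250·100 + 0.156750·150) / 0.329175 = 127.07 / 0.329175 ≈ 386.03
  x_4 = (0.433125·210 + 0.284625·180 + 0.433125·100 + 0.705375·150) / 0.329175 = 291.3075 / 0.329175 ≈ 884.96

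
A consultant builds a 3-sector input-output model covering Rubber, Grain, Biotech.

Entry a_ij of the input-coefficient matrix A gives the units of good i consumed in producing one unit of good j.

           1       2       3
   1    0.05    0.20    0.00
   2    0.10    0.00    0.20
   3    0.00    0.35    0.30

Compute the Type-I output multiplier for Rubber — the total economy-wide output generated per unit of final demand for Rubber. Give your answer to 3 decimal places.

I − A =
  [   0.95    -0.20     0.00]
  [  -0.10     1.00    -0.20]
  [   0.00    -0.35     0.70]
Cofactors of I−A, C_ij = (−1)^(i+j)·(minor ij) (rows/columns in the sector order above):
  C_11 = (1.00)(0.70) − (-0.20)(-0.35) = 0.6300
  C_12 = −[(-0.10)(0.70) − (-0.20)(0.00)] = 0.0700
  C_13 = (-0.10)(-0.35) − (1.00)(0.00) = 0.0350
  C_21 = −[(-0.20)(0.70) − (0.00)(-0.35)] = 0.1400
  C_22 = (0.95)(0.70) − (0.00)(0.00) = 0.6650
  C_23 = −[(0.95)(-0.35) − (-0.20)(0.00)] = 0.3325
  C_31 = (-0.20)(-0.20) − (0.00)(1.00) = 0.0400
  C_32 = −[(0.95)(-0.20) − (0.00)(-0.10)] = 0.1900
  C_33 = (0.95)(1.00) − (-0.20)(-0.10) = 0.9300
det(I−A) = Σ_j (I−A)_1j·C_1j = (0.95)(0.6300) + (-0.20)(0.0700) + (0.00)(0.0350) = 0.5845
adj(I−A) = Cᵀ =
  [ 0.6300   0.1400   0.0400]
  [ 0.0700   0.6650   0.1900]
  [ 0.0350   0.3325   0.9300]
(I − A)⁻¹ = adj(I−A) / det(I−A) ≈
  [   1.0778     0.2395     0.0684]
  [   0.1198     1.1377     0.3251]
  [   0.0599     0.5689     1.5911]
The output multiplier for sector j is the column-j sum of the Leontief inverse (I − A)⁻¹ = adj(I−A) / det(I−A).
Column 1 of adj(I−A): (0.6300, 0.0700, 0.0350); det(I−A) = 0.5845.
m_1 = (0.6300 + 0.0700 + 0.0350) / 0.5845 = 0.735 / 0.5845 ≈ 1.257.

m_1 = 1.257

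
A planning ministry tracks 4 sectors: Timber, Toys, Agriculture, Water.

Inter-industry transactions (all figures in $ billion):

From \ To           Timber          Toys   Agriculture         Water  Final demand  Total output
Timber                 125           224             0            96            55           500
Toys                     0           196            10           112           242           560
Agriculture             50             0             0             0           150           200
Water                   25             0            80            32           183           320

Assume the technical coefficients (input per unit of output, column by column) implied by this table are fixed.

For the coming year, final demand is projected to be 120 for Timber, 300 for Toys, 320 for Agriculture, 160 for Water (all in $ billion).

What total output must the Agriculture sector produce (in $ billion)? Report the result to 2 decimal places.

Technical coefficients a_ij = z_ij / X_j:
  a_11 = 125/500 = 0.25, a_21 = 0/500 = 0.00, a_31 = 50/500 = 0.10, a_41 = 25/500 = 0.05
  a_12 = 224/560 = 0.40, a_22 = 196/560 = 0.35, a_32 = 0/560 = 0.00, a_42 = 0/560 = 0.00
  a_13 = 0/200 = 0.00, a_23 = 10/200 = 0.05, a_33 = 0/200 = 0.00, a_43 = 80/200 = 0.40
  a_14 = 96/320 = 0.30, a_24 = 112/320 = 0.35, a_34 = 0/320 = 0.00, a_44 = 32/320 = 0.10
I − A =
  [   0.75    -0.40     0.00    -0.30]
  [   0.00     0.65    -0.05    -0.35]
  [  -0.10     0.00     1.00     0.00]
  [  -0.05     0.00    -0.40     0.90]
Compute the cofactors C_ij = (−1)^(i+j)·(3×3 minor ij) of I−A; the adjugate is their transpose:
adj(I−A) = Cᵀ =
  [ 0.5850   0.3600   0.1520   0.3350]
  [ 0.0360   0.6480   0.1380   0.2640]
  [ 0.0585   0.0360   0.4220   0.0335]
  [ 0.0585   0.0360   0.1960   0.4855]
det(I−A) = Σ_j (I−A)_1j·C_1j = (0.75)(0.5850) + (-0.40)(0.0360) + (0.00)(0.0585) + (-0.30)(0.0585) = 0.4068
(I − A)⁻¹ = adj(I−A) / det(I−A) ≈
  [   1.4381     0.8850     0.3736     0.8235]
  [   0.0885     1.5929     0.3392     0.6490]
  [   0.1438     0.0885     1.0374     0.0824]
  [   0.1438     0.0885     0.4818     1.1935]
x = (I − A)⁻¹ d = adj(I−A)·d / det(I−A), with det(I−A) = 0.4068:
  x_1 = (0.5850·120 + 0.3600·300 + 0.1520·320 + 0.3350·160) / 0.4068 = 280.44 / 0.4068 ≈ 689.38
  x_2 = (0.0360·120 + 0.6480·300 + 0.1380·320 + 0.2640·160) / 0.4068 = 285.12 / 0.4068 ≈ 700.88
  x_3 = (0.0585·120 + 0.0360·300 + 0.4220·320 + 0.0335·160) / 0.4068 = 158.22 / 0.4068 ≈ 388.94
  x_4 = (0.0585·120 + 0.0360·300 + 0.1960·320 + 0.4855·160) / 0.4068 = 158.22 / 0.4068 ≈ 388.94

x_3 = 388.94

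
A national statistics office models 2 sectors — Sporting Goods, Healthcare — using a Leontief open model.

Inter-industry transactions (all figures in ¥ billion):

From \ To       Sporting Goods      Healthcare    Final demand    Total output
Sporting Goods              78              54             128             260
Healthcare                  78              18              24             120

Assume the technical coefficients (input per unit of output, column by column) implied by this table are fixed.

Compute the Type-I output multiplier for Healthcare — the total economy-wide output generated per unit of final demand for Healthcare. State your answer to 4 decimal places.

m_2 = 2.5000

Technical coefficients a_ij = z_ij / X_j:
  a_11 = 78/260 = 0.30, a_21 = 78/260 = 0.30
  a_12 = 54/120 = 0.45, a_22 = 18/120 = 0.15
I − A =
  [   0.70    -0.45]
  [  -0.30     0.85]
det(I−A) = (0.70)(0.85) − (-0.45)(-0.30) = 0.4600
adj(I−A) = [[0.85, 0.45], [0.30, 0.70]]
(I − A)⁻¹ = adj(I−A) / det(I−A) ≈
  [   1.84783     0.97826]
  [   0.65217     1.52174]
The output multiplier for sector j is the column-j sum of the Leontief inverse (I − A)⁻¹ = adj(I−A) / det(I−A).
Column 2 of adj(I−A): (0.45, 0.70); det(I−A) = 0.4600.
m_2 = (0.45 + 0.70) / 0.4600 = 1.15 / 0.4600 = 2.5000.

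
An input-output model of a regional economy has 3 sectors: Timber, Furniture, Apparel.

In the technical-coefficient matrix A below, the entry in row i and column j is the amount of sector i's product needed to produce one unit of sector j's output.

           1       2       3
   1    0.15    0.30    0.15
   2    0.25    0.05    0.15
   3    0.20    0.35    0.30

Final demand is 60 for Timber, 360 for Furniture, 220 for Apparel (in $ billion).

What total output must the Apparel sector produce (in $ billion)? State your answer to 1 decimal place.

I − A =
  [   0.85    -0.30    -0.15]
  [  -0.25     0.95    -0.15]
  [  -0.20    -0.35     0.70]
Cofactors of I−A, C_ij = (−1)^(i+j)·(minor ij) (rows/columns in the sector order above):
  C_11 = (0.95)(0.70) − (-0.15)(-0.35) = 0.6125
  C_12 = −[(-0.25)(0.70) − (-0.15)(-0.20)] = 0.2050
  C_13 = (-0.25)(-0.35) − (0.95)(-0.20) = 0.2775
  C_21 = −[(-0.30)(0.70) − (-0.15)(-0.35)] = 0.2625
  C_22 = (0.85)(0.70) − (-0.15)(-0.20) = 0.5650
  C_23 = −[(0.85)(-0.35) − (-0.30)(-0.20)] = 0.3575
  C_31 = (-0.30)(-0.15) − (-0.15)(0.95) = 0.1875
  C_32 = −[(0.85)(-0.15) − (-0.15)(-0.25)] = 0.1650
  C_33 = (0.85)(0.95) − (-0.30)(-0.25) = 0.7325
det(I−A) = Σ_j (I−A)_1j·C_1j = (0.85)(0.6125) + (-0.30)(0.2050) + (-0.15)(0.2775) = 0.4175
adj(I−A) = Cᵀ =
  [ 0.6125   0.2625   0.1875]
  [ 0.2050   0.5650   0.1650]
  [ 0.2775   0.3575   0.7325]
(I − A)⁻¹ = adj(I−A) / det(I−A) ≈
  [   1.4671     0.6287     0.4491]
  [   0.4910     1.3533     0.3952]
  [   0.6647     0.8563     1.7545]
x = (I − A)⁻¹ d = adj(I−A)·d / det(I−A), with det(I−A) = 0.4175:
  x_1 = (0.6125·60 + 0.2625·360 + 0.1875·220) / 0.4175 = 172.50 / 0.4175 ≈ 413.2
  x_2 = (0.2050·60 + 0.5650·360 + 0.1650·220) / 0.4175 = 252.00 / 0.4175 ≈ 603.6
  x_3 = (0.2775·60 + 0.3575·360 + 0.7325·220) / 0.4175 = 306.50 / 0.4175 ≈ 734.1

x_3 = 734.1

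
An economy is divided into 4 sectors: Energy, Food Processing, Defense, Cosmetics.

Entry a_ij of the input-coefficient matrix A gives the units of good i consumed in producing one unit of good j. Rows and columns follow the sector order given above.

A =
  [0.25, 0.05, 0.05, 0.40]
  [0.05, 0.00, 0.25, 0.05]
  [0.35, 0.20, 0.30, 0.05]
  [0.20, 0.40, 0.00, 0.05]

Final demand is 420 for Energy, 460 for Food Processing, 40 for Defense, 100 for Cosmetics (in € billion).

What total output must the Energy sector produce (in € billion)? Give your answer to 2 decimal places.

x_1 = 999.73

I − A =
  [   0.75    -0.05    -0.05    -0.40]
  [  -0.05     1.00    -0.25    -0.05]
  [  -0.35    -0.20     0.70    -0.05]
  [  -0.20    -0.40     0.00     0.95]
Compute the cofactors C_ij = (−1)^(i+j)·(3×3 minor ij) of I−A; the adjugate is their transpose:
adj(I−A) = Cᵀ =
  [ 0.598500   0.155750   0.098375   0.265375]
  [ 0.125875   0.425625   0.161000   0.083875]
  [ 0.348000   0.214625   0.606625   0.189750]
  [ 0.179000   0.212000   0.088500   0.463375]
det(I−A) = Σ_j (I−A)_1j·C_1j = (0.75)(0.598500) + (-0.05)(0.125875) + (-0.05)(0.348000) + (-0.40)(0.179000) = 0.35358125
(I − A)⁻¹ = adj(I−A) / det(I−A) ≈
  [   1.6927     0.4405     0.2782     0.7505]
  [   0.3560     1.2038     0.4553     0.2372]
  [   0.9842     0.6070     1.7157     0.5367]
  [   0.5062     0.5996     0.2503     1.3105]
x = (I − A)⁻¹ d = adj(I−A)·d / det(I−A), with det(I−A) = 0.35358125:
  x_1 = (0.598500·420 + 0.155750·460 + 0.098375·40 + 0.265375·100) / 0.35358125 = 353.4875 / 0.35358125 ≈ 999.73
  x_2 = (0.125875·420 + 0.425625·460 + 0.161000·40 + 0.083875·100) / 0.35358125 = 263.4825 / 0.35358125 ≈ 745.18
  x_3 = (0.348000·420 + 0.214625·460 + 0.606625·40 + 0.189750·100) / 0.35358125 = 288.1275 / 0.35358125 ≈ 814.88
  x_4 = (0.179000·420 + 0.212000·460 + 0.088500·40 + 0.463375·100) / 0.35358125 = 222.5775 / 0.35358125 ≈ 629.49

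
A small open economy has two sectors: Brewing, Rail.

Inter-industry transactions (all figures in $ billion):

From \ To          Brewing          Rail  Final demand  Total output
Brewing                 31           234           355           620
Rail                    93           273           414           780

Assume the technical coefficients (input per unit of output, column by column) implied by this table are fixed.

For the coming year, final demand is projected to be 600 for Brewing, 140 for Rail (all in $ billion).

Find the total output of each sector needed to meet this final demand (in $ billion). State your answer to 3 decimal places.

Technical coefficients a_ij = z_ij / X_j:
  a_11 = 31/620 = 0.05, a_21 = 93/620 = 0.15
  a_12 = 234/780 = 0.30, a_22 = 273/780 = 0.35
I − A =
  [   0.95    -0.30]
  [  -0.15     0.65]
det(I−A) = (0.95)(0.65) − (-0.30)(-0.15) = 0.5725
adj(I−A) = [[0.65, 0.30], [0.15, 0.95]]
(I − A)⁻¹ = adj(I−A) / det(I−A) ≈
  [   1.1354     0.5240]
  [   0.2620     1.6594]
x = (I − A)⁻¹ d = adj(I−A)·d / det(I−A), with det(I−A) = 0.5725:
  x_1 = (0.65·600 + 0.30·140) / 0.5725 = 432.00 / 0.5725 ≈ 754.585
  x_2 = (0.15·600 + 0.95·140) / 0.5725 = 223.00 / 0.5725 ≈ 389.520

x_1 = 754.585, x_2 = 389.520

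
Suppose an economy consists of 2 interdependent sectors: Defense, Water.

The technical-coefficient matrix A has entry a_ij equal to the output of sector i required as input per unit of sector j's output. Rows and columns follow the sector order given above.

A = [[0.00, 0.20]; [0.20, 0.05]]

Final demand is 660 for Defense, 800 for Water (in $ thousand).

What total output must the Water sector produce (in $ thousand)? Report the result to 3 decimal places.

I − A =
  [   1.00    -0.20]
  [  -0.20     0.95]
det(I−A) = (1.00)(0.95) − (-0.20)(-0.20) = 0.9100
adj(I−A) = [[0.95, 0.20], [0.20, 1.00]]
(I − A)⁻¹ = adj(I−A) / det(I−A) ≈
  [   1.0440     0.2198]
  [   0.2198     1.0989]
x = (I − A)⁻¹ d = adj(I−A)·d / det(I−A), with det(I−A) = 0.9100:
  x_1 = (0.95·660 + 0.20·800) / 0.9100 = 787.00 / 0.9100 ≈ 864.835
  x_2 = (0.20·660 + 1.00·800) / 0.9100 = 932.00 / 0.9100 ≈ 1024.176

x_2 = 1024.176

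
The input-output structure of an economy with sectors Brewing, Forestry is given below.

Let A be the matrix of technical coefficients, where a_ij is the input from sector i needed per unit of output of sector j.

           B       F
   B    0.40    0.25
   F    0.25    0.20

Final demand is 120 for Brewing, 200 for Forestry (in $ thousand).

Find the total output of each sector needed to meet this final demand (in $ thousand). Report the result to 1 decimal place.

I − A =
  [   0.60    -0.25]
  [  -0.25     0.80]
det(I−A) = (0.60)(0.80) − (-0.25)(-0.25) = 0.4175
adj(I−A) = [[0.80, 0.25], [0.25, 0.60]]
(I − A)⁻¹ = adj(I−A) / det(I−A) ≈
  [   1.9162     0.5988]
  [   0.5988     1.4371]
x = (I − A)⁻¹ d = adj(I−A)·d / det(I−A), with det(I−A) = 0.4175:
  x_B = (0.80·120 + 0.25·200) / 0.4175 = 146.00 / 0.4175 ≈ 349.7
  x_F = (0.25·120 + 0.60·200) / 0.4175 = 150.00 / 0.4175 ≈ 359.3

x_B = 349.7, x_F = 359.3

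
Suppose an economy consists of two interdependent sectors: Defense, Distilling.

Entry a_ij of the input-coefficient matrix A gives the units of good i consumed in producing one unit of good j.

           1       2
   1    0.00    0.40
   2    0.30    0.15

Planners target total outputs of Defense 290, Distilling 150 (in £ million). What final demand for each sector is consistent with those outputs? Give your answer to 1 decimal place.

d_1 = 230.0, d_2 = 40.5

I − A =
  [   1.00    -0.40]
  [  -0.30     0.85]
d = (I − A) x:
  d_1 = (+1.00)·290 + (-0.40)·150 = 230.0
  d_2 = (-0.30)·290 + (+0.85)·150 = 40.5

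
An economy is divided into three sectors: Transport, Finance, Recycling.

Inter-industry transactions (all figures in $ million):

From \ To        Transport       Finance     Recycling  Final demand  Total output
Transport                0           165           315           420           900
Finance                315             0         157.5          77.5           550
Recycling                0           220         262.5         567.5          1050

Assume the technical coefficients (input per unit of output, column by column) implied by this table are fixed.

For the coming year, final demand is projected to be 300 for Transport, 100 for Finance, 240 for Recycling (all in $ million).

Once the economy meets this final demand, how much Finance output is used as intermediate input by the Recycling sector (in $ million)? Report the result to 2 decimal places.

Technical coefficients a_ij = z_ij / X_j:
  a_TT = 0/900 = 0.00, a_FT = 315/900 = 0.35, a_RT = 0/900 = 0.00
  a_TF = 165/550 = 0.30, a_FF = 0/550 = 0.00, a_RF = 220/550 = 0.40
  a_TR = 315/1050 = 0.30, a_FR = 157.5/1050 = 0.15, a_RR = 262.5/1050 = 0.25
I − A =
  [   1.00    -0.30    -0.30]
  [  -0.35     1.00    -0.15]
  [   0.00    -0.40     0.75]
Cofactors of I−A, C_ij = (−1)^(i+j)·(minor ij) (rows/columns in the sector order above):
  C_11 = (1.00)(0.75) − (-0.15)(-0.40) = 0.6900
  C_12 = −[(-0.35)(0.75) − (-0.15)(0.00)] = 0.2625
  C_13 = (-0.35)(-0.40) − (1.00)(0.00) = 0.1400
  C_21 = −[(-0.30)(0.75) − (-0.30)(-0.40)] = 0.3450
  C_22 = (1.00)(0.75) − (-0.30)(0.00) = 0.7500
  C_23 = −[(1.00)(-0.40) − (-0.30)(0.00)] = 0.4000
  C_31 = (-0.30)(-0.15) − (-0.30)(1.00) = 0.3450
  C_32 = −[(1.00)(-0.15) − (-0.30)(-0.35)] = 0.2550
  C_33 = (1.00)(1.00) − (-0.30)(-0.35) = 0.8950
det(I−A) = Σ_j (I−A)_1j·C_1j = (1.00)(0.6900) + (-0.30)(0.2625) + (-0.30)(0.1400) = 0.56925
adj(I−A) = Cᵀ =
  [ 0.6900   0.3450   0.3450]
  [ 0.2625   0.7500   0.2550]
  [ 0.1400   0.4000   0.8950]
(I − A)⁻¹ = adj(I−A) / det(I−A) ≈
  [   1.2121     0.6061     0.6061]
  [   0.4611     1.3175     0.4480]
  [   0.2459     0.7027     1.5722]
First solve x = (I − A)⁻¹ d = adj(I−A)·d / det(I−A); in particular x_R = (0.1400·300 + 0.4000·100 + 0.8950·240) / 0.56925 = 296.80 / 0.56925 ≈ 521.3878.
Intermediate flow from F to R: z_FR = a_FR · x_R = 0.15 × 296.80 / 0.56925 = 44.52 / 0.56925 ≈ 78.21.

z_FR = 78.21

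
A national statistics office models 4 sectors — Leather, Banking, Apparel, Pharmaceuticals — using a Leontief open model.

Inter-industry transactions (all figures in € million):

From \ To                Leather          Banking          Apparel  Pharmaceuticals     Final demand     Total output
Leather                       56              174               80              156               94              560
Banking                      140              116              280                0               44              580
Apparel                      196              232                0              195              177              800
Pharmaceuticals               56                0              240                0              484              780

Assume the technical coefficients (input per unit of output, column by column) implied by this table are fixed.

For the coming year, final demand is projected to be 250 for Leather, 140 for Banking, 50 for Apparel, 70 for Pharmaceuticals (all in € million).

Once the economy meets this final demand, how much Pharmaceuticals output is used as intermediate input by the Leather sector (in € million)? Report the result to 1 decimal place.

Technical coefficients a_ij = z_ij / X_j:
  a_11 = 56/560 = 0.10, a_21 = 140/560 = 0.25, a_31 = 196/560 = 0.35, a_41 = 56/560 = 0.10
  a_12 = 174/580 = 0.30, a_22 = 116/580 = 0.20, a_32 = 232/580 = 0.40, a_42 = 0/580 = 0.00
  a_13 = 80/800 = 0.10, a_23 = 280/800 = 0.35, a_33 = 0/800 = 0.00, a_43 = 240/800 = 0.30
  a_14 = 156/780 = 0.20, a_24 = 0/780 = 0.00, a_34 = 195/780 = 0.25, a_44 = 0/780 = 0.00
I − A =
  [   0.90    -0.30    -0.10    -0.20]
  [  -0.25     0.80    -0.35     0.00]
  [  -0.35    -0.40     1.00    -0.25]
  [  -0.10     0.00    -0.30     1.00]
Compute the cofactors C_ij = (−1)^(i+j)·(3×3 minor ij) of I−A; the adjugate is their transpose:
adj(I−A) = Cᵀ =
  [ 0.60000   0.34150   0.23300   0.17825]
  [ 0.36250   0.75400   0.34800   0.15950]
  [ 0.40000   0.46450   0.62900   0.23725]
  [ 0.18000   0.17350   0.21200   0.44425]
det(I−A) = Σ_j (I−A)_1j·C_1j = (0.90)(0.60000) + (-0.30)(0.36250) + (-0.10)(0.40000) + (-0.20)(0.18000) = 0.35525
(I − A)⁻¹ = adj(I−A) / det(I−A) ≈
  [   1.6890     0.9613     0.6559     0.5018]
  [   1.0204     2.1224     0.9796     0.4490]
  [   1.1260     1.3075     1.7706     0.6678]
  [   0.5067     0.4884     0.5968     1.2505]
First solve x = (I − A)⁻¹ d = adj(I−A)·d / det(I−A); in particular x_1 = (0.60000·250 + 0.34150·140 + 0.23300·50 + 0.17825·70) / 0.35525 = 221.9375 / 0.35525 ≈ 624.736.
Intermediate flow from 4 to 1: z_41 = a_41 · x_1 = 0.10 × 221.9375 / 0.35525 = 22.19375 / 0.35525 ≈ 62.5.

z_41 = 62.5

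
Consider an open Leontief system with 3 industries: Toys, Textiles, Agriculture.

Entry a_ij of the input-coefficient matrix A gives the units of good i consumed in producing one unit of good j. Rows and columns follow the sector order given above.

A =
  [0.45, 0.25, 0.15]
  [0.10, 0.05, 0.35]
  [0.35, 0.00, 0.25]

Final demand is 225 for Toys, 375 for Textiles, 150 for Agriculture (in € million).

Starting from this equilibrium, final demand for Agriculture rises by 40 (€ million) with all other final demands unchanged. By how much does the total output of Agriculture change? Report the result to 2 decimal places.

Δx_3 = 68.01

I − A =
  [   0.55    -0.25    -0.15]
  [  -0.10     0.95    -0.35]
  [  -0.35     0.00     0.75]
Cofactors of I−A, C_ij = (−1)^(i+j)·(minor ij) (rows/columns in the sector order above):
  C_11 = (0.95)(0.75) − (-0.35)(0.00) = 0.7125
  C_12 = −[(-0.10)(0.75) − (-0.35)(-0.35)] = 0.1975
  C_13 = (-0.10)(0.00) − (0.95)(-0.35) = 0.3325
  C_21 = −[(-0.25)(0.75) − (-0.15)(0.00)] = 0.1875
  C_22 = (0.55)(0.75) − (-0.15)(-0.35) = 0.3600
  C_23 = −[(0.55)(0.00) − (-0.25)(-0.35)] = 0.0875
  C_31 = (-0.25)(-0.35) − (-0.15)(0.95) = 0.2300
  C_32 = −[(0.55)(-0.35) − (-0.15)(-0.10)] = 0.2075
  C_33 = (0.55)(0.95) − (-0.25)(-0.10) = 0.4975
det(I−A) = Σ_j (I−A)_1j·C_1j = (0.55)(0.7125) + (-0.25)(0.1975) + (-0.15)(0.3325) = 0.292625
adj(I−A) = Cᵀ =
  [ 0.7125   0.1875   0.2300]
  [ 0.1975   0.3600   0.2075]
  [ 0.3325   0.0875   0.4975]
(I − A)⁻¹ = adj(I−A) / det(I−A) ≈
  [   2.4349     0.6408     0.7860]
  [   0.6749     1.2302     0.7091]
  [   1.1363     0.2990     1.7001]
Δx = (I − A)⁻¹ Δd with Δd having +40 in the Agriculture component and 0 elsewhere.
So Δx_3 = L_33 · (+40), where L_33 = adj(I−A)_33 / det(I−A) = 0.4975 / 0.292625.
Δx_3 = 0.4975 × (+40) / 0.292625 = 19.90 / 0.292625 ≈ 68.01.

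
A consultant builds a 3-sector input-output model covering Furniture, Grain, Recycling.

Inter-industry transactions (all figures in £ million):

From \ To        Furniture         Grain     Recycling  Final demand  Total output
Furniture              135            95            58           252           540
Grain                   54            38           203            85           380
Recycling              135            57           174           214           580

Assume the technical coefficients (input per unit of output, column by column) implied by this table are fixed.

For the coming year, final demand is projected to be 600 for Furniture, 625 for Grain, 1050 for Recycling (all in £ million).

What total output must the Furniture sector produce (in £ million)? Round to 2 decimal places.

x_1 = 1762.34

Technical coefficients a_ij = z_ij / X_j:
  a_11 = 135/540 = 0.25, a_21 = 54/540 = 0.10, a_31 = 135/540 = 0.25
  a_12 = 95/380 = 0.25, a_22 = 38/380 = 0.10, a_32 = 57/380 = 0.15
  a_13 = 58/580 = 0.10, a_23 = 203/580 = 0.35, a_33 = 174/580 = 0.30
I − A =
  [   0.75    -0.25    -0.10]
  [  -0.10     0.90    -0.35]
  [  -0.25    -0.15     0.70]
Cofactors of I−A, C_ij = (−1)^(i+j)·(minor ij) (rows/columns in the sector order above):
  C_11 = (0.90)(0.70) − (-0.35)(-0.15) = 0.5775
  C_12 = −[(-0.10)(0.70) − (-0.35)(-0.25)] = 0.1575
  C_13 = (-0.10)(-0.15) − (0.90)(-0.25) = 0.2400
  C_21 = −[(-0.25)(0.70) − (-0.10)(-0.15)] = 0.1900
  C_22 = (0.75)(0.70) − (-0.10)(-0.25) = 0.5000
  C_23 = −[(0.75)(-0.15) − (-0.25)(-0.25)] = 0.1750
  C_31 = (-0.25)(-0.35) − (-0.10)(0.90) = 0.1775
  C_32 = −[(0.75)(-0.35) − (-0.10)(-0.10)] = 0.2725
  C_33 = (0.75)(0.90) − (-0.25)(-0.10) = 0.6500
det(I−A) = Σ_j (I−A)_1j·C_1j = (0.75)(0.5775) + (-0.25)(0.1575) + (-0.10)(0.2400) = 0.36975
adj(I−A) = Cᵀ =
  [ 0.5775   0.1900   0.1775]
  [ 0.1575   0.5000   0.2725]
  [ 0.2400   0.1750   0.6500]
(I − A)⁻¹ = adj(I−A) / det(I−A) ≈
  [   1.5619     0.5139     0.4801]
  [   0.4260     1.3523     0.7370]
  [   0.6491     0.4733     1.7579]
x = (I − A)⁻¹ d = adj(I−A)·d / det(I−A), with det(I−A) = 0.36975:
  x_1 = (0.5775·600 + 0.1900·625 + 0.1775·1050) / 0.36975 = 651.625 / 0.36975 ≈ 1762.34
  x_2 = (0.1575·600 + 0.5000·625 + 0.2725·1050) / 0.36975 = 693.125 / 0.36975 ≈ 1874.58
  x_3 = (0.2400·600 + 0.1750·625 + 0.6500·1050) / 0.36975 = 935.875 / 0.36975 ≈ 2531.10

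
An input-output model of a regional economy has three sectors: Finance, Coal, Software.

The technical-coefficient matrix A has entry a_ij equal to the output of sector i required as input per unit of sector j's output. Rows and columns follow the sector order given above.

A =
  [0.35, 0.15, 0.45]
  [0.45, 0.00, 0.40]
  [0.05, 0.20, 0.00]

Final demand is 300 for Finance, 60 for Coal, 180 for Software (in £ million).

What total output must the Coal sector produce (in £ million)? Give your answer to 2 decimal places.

x_2 = 563.83

I − A =
  [   0.65    -0.15    -0.45]
  [  -0.45     1.00    -0.40]
  [  -0.05    -0.20     1.00]
Cofactors of I−A, C_ij = (−1)^(i+j)·(minor ij) (rows/columns in the sector order above):
  C_11 = (1.00)(1.00) − (-0.40)(-0.20) = 0.9200
  C_12 = −[(-0.45)(1.00) − (-0.40)(-0.05)] = 0.4700
  C_13 = (-0.45)(-0.20) − (1.00)(-0.05) = 0.1400
  C_21 = −[(-0.15)(1.00) − (-0.45)(-0.20)] = 0.2400
  C_22 = (0.65)(1.00) − (-0.45)(-0.05) = 0.6275
  C_23 = −[(0.65)(-0.20) − (-0.15)(-0.05)] = 0.1375
  C_31 = (-0.15)(-0.40) − (-0.45)(1.00) = 0.5100
  C_32 = −[(0.65)(-0.40) − (-0.45)(-0.45)] = 0.4625
  C_33 = (0.65)(1.00) − (-0.15)(-0.45) = 0.5825
det(I−A) = Σ_j (I−A)_1j·C_1j = (0.65)(0.9200) + (-0.15)(0.4700) + (-0.45)(0.1400) = 0.4645
adj(I−A) = Cᵀ =
  [ 0.9200   0.2400   0.5100]
  [ 0.4700   0.6275   0.4625]
  [ 0.1400   0.1375   0.5825]
(I − A)⁻¹ = adj(I−A) / det(I−A) ≈
  [   1.9806     0.5167     1.0980]
  [   1.0118     1.3509     0.9957]
  [   0.3014     0.2960     1.2540]
x = (I − A)⁻¹ d = adj(I−A)·d / det(I−A), with det(I−A) = 0.4645:
  x_1 = (0.9200·300 + 0.2400·60 + 0.5100·180) / 0.4645 = 382.20 / 0.4645 ≈ 822.82
  x_2 = (0.4700·300 + 0.6275·60 + 0.4625·180) / 0.4645 = 261.90 / 0.4645 ≈ 563.83
  x_3 = (0.1400·300 + 0.1375·60 + 0.5825·180) / 0.4645 = 155.10 / 0.4645 ≈ 333.91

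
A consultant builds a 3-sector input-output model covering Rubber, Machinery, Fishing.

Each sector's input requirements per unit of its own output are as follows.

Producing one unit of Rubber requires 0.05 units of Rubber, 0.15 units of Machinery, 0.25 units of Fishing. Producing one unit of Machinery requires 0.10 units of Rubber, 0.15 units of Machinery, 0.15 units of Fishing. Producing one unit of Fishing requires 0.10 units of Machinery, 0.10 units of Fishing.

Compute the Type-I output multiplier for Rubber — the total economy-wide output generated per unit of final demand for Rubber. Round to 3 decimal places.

m_1 = 1.644

I − A =
  [   0.95    -0.10     0.00]
  [  -0.15     0.85    -0.10]
  [  -0.25    -0.15     0.90]
Cofactors of I−A, C_ij = (−1)^(i+j)·(minor ij) (rows/columns in the sector order above):
  C_11 = (0.85)(0.90) − (-0.10)(-0.15) = 0.7500
  C_12 = −[(-0.15)(0.90) − (-0.10)(-0.25)] = 0.1600
  C_13 = (-0.15)(-0.15) − (0.85)(-0.25) = 0.2350
  C_21 = −[(-0.10)(0.90) − (0.00)(-0.15)] = 0.0900
  C_22 = (0.95)(0.90) − (0.00)(-0.25) = 0.8550
  C_23 = −[(0.95)(-0.15) − (-0.10)(-0.25)] = 0.1675
  C_31 = (-0.10)(-0.10) − (0.00)(0.85) = 0.0100
  C_32 = −[(0.95)(-0.10) − (0.00)(-0.15)] = 0.0950
  C_33 = (0.95)(0.85) − (-0.10)(-0.15) = 0.7925
det(I−A) = Σ_j (I−A)_1j·C_1j = (0.95)(0.7500) + (-0.10)(0.1600) + (0.00)(0.2350) = 0.6965
adj(I−A) = Cᵀ =
  [ 0.7500   0.0900   0.0100]
  [ 0.1600   0.8550   0.0950]
  [ 0.2350   0.1675   0.7925]
(I − A)⁻¹ = adj(I−A) / det(I−A) ≈
  [   1.0768     0.1292     0.0144]
  [   0.2297     1.2276     0.1364]
  [   0.3374     0.2405     1.1378]
The output multiplier for sector j is the column-j sum of the Leontief inverse (I − A)⁻¹ = adj(I−A) / det(I−A).
Column 1 of adj(I−A): (0.7500, 0.1600, 0.2350); det(I−A) = 0.6965.
m_1 = (0.7500 + 0.1600 + 0.2350) / 0.6965 = 1.145 / 0.6965 ≈ 1.644.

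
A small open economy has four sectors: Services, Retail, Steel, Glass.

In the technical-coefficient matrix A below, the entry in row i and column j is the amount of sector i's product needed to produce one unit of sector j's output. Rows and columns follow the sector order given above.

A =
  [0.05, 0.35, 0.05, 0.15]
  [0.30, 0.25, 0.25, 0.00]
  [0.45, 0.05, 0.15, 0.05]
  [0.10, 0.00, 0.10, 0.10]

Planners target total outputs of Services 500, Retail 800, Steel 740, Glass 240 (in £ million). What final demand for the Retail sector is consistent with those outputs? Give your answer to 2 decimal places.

d_2 = 265.00

I − A =
  [   0.95    -0.35    -0.05    -0.15]
  [  -0.30     0.75    -0.25     0.00]
  [  -0.45    -0.05     0.85    -0.05]
  [  -0.10     0.00    -0.10     0.90]
d = (I − A) x:
  d_1 = (+0.95)·500 + (-0.35)·800 + (-0.05)·740 + (-0.15)·240 = 122.00
  d_2 = (-0.30)·500 + (+0.75)·800 + (-0.25)·740 + (+0.00)·240 = 265.00
  d_3 = (-0.45)·500 + (-0.05)·800 + (+0.85)·740 + (-0.05)·240 = 352.00
  d_4 = (-0.10)·500 + (+0.00)·800 + (-0.10)·740 + (+0.90)·240 = 92.00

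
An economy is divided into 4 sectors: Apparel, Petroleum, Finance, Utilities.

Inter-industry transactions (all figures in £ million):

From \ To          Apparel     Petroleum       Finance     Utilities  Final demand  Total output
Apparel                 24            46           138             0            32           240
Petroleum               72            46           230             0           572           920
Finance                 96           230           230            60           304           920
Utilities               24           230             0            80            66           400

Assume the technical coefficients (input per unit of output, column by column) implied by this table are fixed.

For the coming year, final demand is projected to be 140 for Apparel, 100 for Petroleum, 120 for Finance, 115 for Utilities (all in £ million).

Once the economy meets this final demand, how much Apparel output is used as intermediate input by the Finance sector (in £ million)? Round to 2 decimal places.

Technical coefficients a_ij = z_ij / X_j:
  a_AA = 24/240 = 0.10, a_PA = 72/240 = 0.30, a_FA = 96/240 = 0.40, a_UA = 24/240 = 0.10
  a_AP = 46/920 = 0.05, a_PP = 46/920 = 0.05, a_FP = 230/920 = 0.25, a_UP = 230/920 = 0.25
  a_AF = 138/920 = 0.15, a_PF = 230/920 = 0.25, a_FF = 230/920 = 0.25, a_UF = 0/920 = 0.00
  a_AU = 0/400 = 0.00, a_PU = 0/400 = 0.00, a_FU = 60/400 = 0.15, a_UU = 80/400 = 0.20
I − A =
  [   0.90    -0.05    -0.15     0.00]
  [  -0.30     0.95    -0.25     0.00]
  [  -0.40    -0.25     0.75    -0.15]
  [  -0.10    -0.25     0.00     0.80]
Compute the cofactors C_ij = (−1)^(i+j)·(3×3 minor ij) of I−A; the adjugate is their transpose:
adj(I−A) = Cᵀ =
  [ 0.510625   0.065625   0.124000   0.023250]
  [ 0.263750   0.489750   0.216000   0.040500]
  [ 0.389500   0.230500   0.672000   0.126000]
  [ 0.146250   0.161250   0.083000   0.500500]
det(I−A) = Σ_j (I−A)_1j·C_1j = (0.90)(0.510625) + (-0.05)(0.263750) + (-0.15)(0.389500) + (0.00)(0.146250) = 0.38795
(I − A)⁻¹ = adj(I−A) / det(I−A) ≈
  [   1.3162     0.1692     0.3196     0.0599]
  [   0.6799     1.2624     0.5568     0.1044]
  [   1.0040     0.5941     1.7322     0.3248]
  [   0.3770     0.4156     0.2139     1.2901]
First solve x = (I − A)⁻¹ d = adj(I−A)·d / det(I−A); in particular x_F = (0.389500·140 + 0.230500·100 + 0.672000·120 + 0.126000·115) / 0.38795 = 172.71 / 0.38795 ≈ 445.1862.
Intermediate flow from A to F: z_AF = a_AF · x_F = 0.15 × 172.71 / 0.38795 = 25.9065 / 0.38795 ≈ 66.78.

z_AF = 66.78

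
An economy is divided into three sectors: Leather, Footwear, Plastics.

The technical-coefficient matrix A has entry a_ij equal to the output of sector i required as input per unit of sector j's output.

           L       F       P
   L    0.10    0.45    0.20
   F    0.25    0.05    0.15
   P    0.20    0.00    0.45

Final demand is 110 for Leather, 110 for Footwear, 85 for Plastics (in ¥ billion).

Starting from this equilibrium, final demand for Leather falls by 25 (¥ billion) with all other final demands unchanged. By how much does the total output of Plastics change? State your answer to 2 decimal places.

I − A =
  [   0.90    -0.45    -0.20]
  [  -0.25     0.95    -0.15]
  [  -0.20     0.00     0.55]
Cofactors of I−A, C_ij = (−1)^(i+j)·(minor ij) (rows/columns in the sector order above):
  C_11 = (0.95)(0.55) − (-0.15)(0.00) = 0.5225
  C_12 = −[(-0.25)(0.55) − (-0.15)(-0.20)] = 0.1675
  C_13 = (-0.25)(0.00) − (0.95)(-0.20) = 0.1900
  C_21 = −[(-0.45)(0.55) − (-0.20)(0.00)] = 0.2475
  C_22 = (0.90)(0.55) − (-0.20)(-0.20) = 0.4550
  C_23 = −[(0.90)(0.00) − (-0.45)(-0.20)] = 0.0900
  C_31 = (-0.45)(-0.15) − (-0.20)(0.95) = 0.2575
  C_32 = −[(0.90)(-0.15) − (-0.20)(-0.25)] = 0.1850
  C_33 = (0.90)(0.95) − (-0.45)(-0.25) = 0.7425
det(I−A) = Σ_j (I−A)_1j·C_1j = (0.90)(0.5225) + (-0.45)(0.1675) + (-0.20)(0.1900) = 0.356875
adj(I−A) = Cᵀ =
  [ 0.5225   0.2475   0.2575]
  [ 0.1675   0.4550   0.1850]
  [ 0.1900   0.0900   0.7425]
(I − A)⁻¹ = adj(I−A) / det(I−A) ≈
  [   1.4641     0.6935     0.7215]
  [   0.4694     1.2750     0.5184]
  [   0.5324     0.2522     2.0806]
Δx = (I − A)⁻¹ Δd with Δd having -25 in the Leather component and 0 elsewhere.
So Δx_P = L_PL · (-25), where L_PL = adj(I−A)_PL / det(I−A) = 0.1900 / 0.356875.
Δx_P = 0.1900 × (-25) / 0.356875 = -4.75 / 0.356875 ≈ -13.31.

Δx_P = -13.31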